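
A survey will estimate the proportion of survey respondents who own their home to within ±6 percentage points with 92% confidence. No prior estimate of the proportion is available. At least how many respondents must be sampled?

For a proportion with margin E = 0.06 at 92% confidence, z = 1.751.
With no prior estimate, use p = 0.5, which maximizes p(1−p) at 0.25.
n = 0.25 × (z/E)² = 0.25 × (1.751/0.06)² = 212.92
Round up: n = 213.

213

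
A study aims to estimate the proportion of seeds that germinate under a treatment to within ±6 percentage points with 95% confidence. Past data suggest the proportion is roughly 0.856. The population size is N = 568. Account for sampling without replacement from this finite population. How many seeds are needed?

For a proportion with margin E = 0.06 at 95% confidence, z = 1.960.
n = p̂(1−p̂)(z/E)² = 0.856 × 0.144 × (1.960/0.06)² = 131.54 — call this n₀.
Finite-population correction with N = 568: n = n₀ / (1 + (n₀−1)/N) = 131.54 / 1.23 = 106.94
Round up: n = 107.

107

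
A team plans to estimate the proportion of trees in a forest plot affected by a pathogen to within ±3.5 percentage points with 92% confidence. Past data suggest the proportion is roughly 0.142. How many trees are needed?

For a proportion with margin E = 0.035 at 92% confidence, z = 1.751.
n = p̂(1−p̂)(z/E)² = 0.142 × 0.858 × (1.751/0.035)² = 304.94
Round up: n = 305.

n = 305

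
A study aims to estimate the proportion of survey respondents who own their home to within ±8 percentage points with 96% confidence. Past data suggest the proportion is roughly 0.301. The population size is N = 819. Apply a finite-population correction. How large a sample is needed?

n = 119

For a proportion with margin E = 0.08 at 96% confidence, z = 2.054.
n = p̂(1−p̂)(z/E)² = 0.301 × 0.699 × (2.054/0.08)² = 138.70 — call this n₀.
Finite-population correction with N = 819: n = n₀ / (1 + (n₀−1)/N) = 138.70 / 1.168 = 118.75
Round up: n = 119.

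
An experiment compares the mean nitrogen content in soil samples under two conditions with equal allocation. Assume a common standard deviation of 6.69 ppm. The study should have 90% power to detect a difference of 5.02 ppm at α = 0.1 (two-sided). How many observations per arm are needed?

31 per group

For two equal groups, n per group = 2·((z_{α/2} + z_β)·σ/δ)².
z_{α/2} = 1.645; z_β = 1.282 (power 90%).
n = 2 × (2.927 × 6.69 / 5.02)² = 2 × 15.22 = 30.44
Round up: n = 31 per group.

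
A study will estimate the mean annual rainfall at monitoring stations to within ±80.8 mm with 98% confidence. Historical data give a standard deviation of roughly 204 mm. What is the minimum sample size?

For a mean, the margin of error is E = z·σ/√n, so n = (zσ/E)².
At 98% confidence, z = 2.326.
n = (2.326 × 204 / 80.8)² = 34.49
Round up: n = 35.

35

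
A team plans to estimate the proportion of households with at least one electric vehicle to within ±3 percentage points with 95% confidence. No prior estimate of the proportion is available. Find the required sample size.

For a proportion with margin E = 0.03 at 95% confidence, z = 1.960.
With no prior estimate, use p = 0.5, which maximizes p(1−p) at 0.25.
n = 0.25 × (z/E)² = 0.25 × (1.960/0.03)² = 1067.11
Round up: n = 1068.

n = 1068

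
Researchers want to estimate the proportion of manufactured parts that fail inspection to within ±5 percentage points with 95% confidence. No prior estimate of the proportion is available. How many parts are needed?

For a proportion with margin E = 0.05 at 95% confidence, z = 1.960.
With no prior estimate, use p = 0.5, which maximizes p(1−p) at 0.25.
n = 0.25 × (z/E)² = 0.25 × (1.960/0.05)² = 384.16
Round up: n = 385.

n = 385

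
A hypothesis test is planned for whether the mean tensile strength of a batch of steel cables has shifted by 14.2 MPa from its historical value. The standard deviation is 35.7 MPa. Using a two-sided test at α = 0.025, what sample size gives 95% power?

For a one-sample z-test, n = ((z_{α/2} + z_β)·σ/δ)².
z_{α/2} = 2.241 (two-sided α = 0.025); z_β = 1.645 (power 95% → β = 0.05).
n = (3.886 × 35.7 / 14.2)² = 95.45
Round up: n = 96.

96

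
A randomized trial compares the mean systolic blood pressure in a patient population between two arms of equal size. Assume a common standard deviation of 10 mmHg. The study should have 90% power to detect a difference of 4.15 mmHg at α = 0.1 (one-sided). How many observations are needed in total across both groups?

For two equal groups, n per group = 2·((z_α + z_β)·σ/δ)².
z_α = 1.282; z_β = 1.282 (power 90%).
n = 2 × (2.564 × 10 / 4.15)² = 2 × 38.17 = 76.34
Round up: n = 77 per group.
Total across both groups: 2 × 77 = 154.

154 total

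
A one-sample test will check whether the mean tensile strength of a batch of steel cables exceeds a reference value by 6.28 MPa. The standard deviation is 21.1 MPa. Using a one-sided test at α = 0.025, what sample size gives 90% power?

119

For a one-sample z-test, n = ((z_α + z_β)·σ/δ)².
z_α = 1.960 (one-sided α = 0.025); z_β = 1.282 (power 90% → β = 0.1).
n = (3.242 × 21.1 / 6.28)² = 118.65
Round up: n = 119.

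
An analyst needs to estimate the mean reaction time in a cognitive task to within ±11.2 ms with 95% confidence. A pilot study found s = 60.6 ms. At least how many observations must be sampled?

113

For a mean, the margin of error is E = z·σ/√n, so n = (zσ/E)².
At 95% confidence, z = 1.960.
n = (1.960 × 60.6 / 11.2)² = 112.47
Round up: n = 113.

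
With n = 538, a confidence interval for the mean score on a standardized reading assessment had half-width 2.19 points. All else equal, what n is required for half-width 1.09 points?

Margin of error scales as 1/√n, so n₂ = n₁·(E₁/E₂)².
n₂ = 538 × (2.19/1.09)² = 538 × 4.037 = 2171.91
Round up: n₂ = 2172.

2172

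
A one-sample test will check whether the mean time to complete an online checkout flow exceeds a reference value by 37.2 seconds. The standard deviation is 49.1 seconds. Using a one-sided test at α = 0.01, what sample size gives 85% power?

n = 20

For a one-sample z-test, n = ((z_α + z_β)·σ/δ)².
z_α = 2.326 (one-sided α = 0.01); z_β = 1.036 (power 85% → β = 0.15).
n = (3.362 × 49.1 / 37.2)² = 19.69
Round up: n = 20.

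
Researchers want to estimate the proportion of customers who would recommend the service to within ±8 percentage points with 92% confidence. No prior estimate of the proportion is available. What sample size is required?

n = 120

For a proportion with margin E = 0.08 at 92% confidence, z = 1.751.
With no prior estimate, use p = 0.5, which maximizes p(1−p) at 0.25.
n = 0.25 × (z/E)² = 0.25 × (1.751/0.08)² = 119.77
Round up: n = 120.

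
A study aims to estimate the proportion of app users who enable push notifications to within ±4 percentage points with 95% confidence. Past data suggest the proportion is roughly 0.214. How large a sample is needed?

For a proportion with margin E = 0.04 at 95% confidence, z = 1.960.
n = p̂(1−p̂)(z/E)² = 0.214 × 0.786 × (1.960/0.04)² = 403.86
Round up: n = 404.

404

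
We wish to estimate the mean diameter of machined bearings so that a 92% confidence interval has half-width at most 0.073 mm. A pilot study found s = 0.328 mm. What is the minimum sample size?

For a mean, the margin of error is E = z·σ/√n, so n = (zσ/E)².
At 92% confidence, z = 1.751.
n = (1.751 × 0.328 / 0.073)² = 61.90
Round up: n = 62.

62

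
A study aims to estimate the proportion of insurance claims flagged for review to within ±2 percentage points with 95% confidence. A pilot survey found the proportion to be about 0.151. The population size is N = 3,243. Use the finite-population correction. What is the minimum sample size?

893

For a proportion with margin E = 0.02 at 95% confidence, z = 1.960.
n = p̂(1−p̂)(z/E)² = 0.151 × 0.849 × (1.960/0.02)² = 1231.22 — call this n₀.
Finite-population correction with N = 3,243: n = n₀ / (1 + (n₀−1)/N) = 1231.22 / 1.379 = 892.84
Round up: n = 893.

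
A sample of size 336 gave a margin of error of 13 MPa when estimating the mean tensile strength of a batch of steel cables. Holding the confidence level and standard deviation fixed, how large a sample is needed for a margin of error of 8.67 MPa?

756

Margin of error scales as 1/√n, so n₂ = n₁·(E₁/E₂)².
n₂ = 336 × (13/8.67)² = 336 × 2.248 = 755.33
Round up: n₂ = 756.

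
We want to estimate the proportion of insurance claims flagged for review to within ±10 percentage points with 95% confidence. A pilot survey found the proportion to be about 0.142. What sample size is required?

For a proportion with margin E = 0.1 at 95% confidence, z = 1.960.
n = p̂(1−p̂)(z/E)² = 0.142 × 0.858 × (1.960/0.1)² = 46.80
Round up: n = 47.

47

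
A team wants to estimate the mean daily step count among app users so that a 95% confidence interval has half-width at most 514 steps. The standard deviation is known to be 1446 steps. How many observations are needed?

31

For a mean, the margin of error is E = z·σ/√n, so n = (zσ/E)².
At 95% confidence, z = 1.960.
n = (1.960 × 1446 / 514)² = 30.40
Round up: n = 31.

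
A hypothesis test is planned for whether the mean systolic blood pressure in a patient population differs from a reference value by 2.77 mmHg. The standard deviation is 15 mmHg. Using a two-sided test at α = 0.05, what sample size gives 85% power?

For a one-sample z-test, n = ((z_{α/2} + z_β)·σ/δ)².
z_{α/2} = 1.960 (two-sided α = 0.05); z_β = 1.036 (power 85% → β = 0.15).
n = (2.996 × 15 / 2.77)² = 263.21
Round up: n = 264.

n = 264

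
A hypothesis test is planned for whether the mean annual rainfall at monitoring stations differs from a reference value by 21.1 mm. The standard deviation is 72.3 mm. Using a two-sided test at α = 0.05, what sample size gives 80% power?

93

For a one-sample z-test, n = ((z_{α/2} + z_β)·σ/δ)².
z_{α/2} = 1.960 (two-sided α = 0.05); z_β = 0.842 (power 80% → β = 0.2).
n = (2.802 × 72.3 / 21.1)² = 92.18
Round up: n = 93.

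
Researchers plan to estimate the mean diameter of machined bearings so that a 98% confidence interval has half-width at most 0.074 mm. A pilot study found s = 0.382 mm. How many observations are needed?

145

For a mean, the margin of error is E = z·σ/√n, so n = (zσ/E)².
At 98% confidence, z = 2.326.
n = (2.326 × 0.382 / 0.074)² = 144.17
Round up: n = 145.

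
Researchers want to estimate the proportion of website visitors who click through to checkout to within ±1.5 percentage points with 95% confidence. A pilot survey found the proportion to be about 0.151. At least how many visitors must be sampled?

2189

For a proportion with margin E = 0.015 at 95% confidence, z = 1.960.
n = p̂(1−p̂)(z/E)² = 0.151 × 0.849 × (1.960/0.015)² = 2188.84
Round up: n = 2189.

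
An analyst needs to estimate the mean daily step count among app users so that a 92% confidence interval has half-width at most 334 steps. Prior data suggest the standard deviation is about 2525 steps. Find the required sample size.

For a mean, the margin of error is E = z·σ/√n, so n = (zσ/E)².
At 92% confidence, z = 1.751.
n = (1.751 × 2525 / 334)² = 175.23
Round up: n = 176.

176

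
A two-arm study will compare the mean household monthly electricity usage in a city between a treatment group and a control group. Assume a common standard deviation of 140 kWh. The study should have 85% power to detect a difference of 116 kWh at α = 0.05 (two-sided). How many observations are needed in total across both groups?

54 total

For two equal groups, n per group = 2·((z_{α/2} + z_β)·σ/δ)².
z_{α/2} = 1.960; z_β = 1.036 (power 85%).
n = 2 × (2.996 × 140 / 116)² = 2 × 13.07 = 26.14
Round up: n = 27 per group.
Total across both groups: 2 × 27 = 54.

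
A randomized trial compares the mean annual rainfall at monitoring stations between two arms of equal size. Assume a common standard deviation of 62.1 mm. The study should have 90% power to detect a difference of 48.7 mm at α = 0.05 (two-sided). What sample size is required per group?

35 per group

For two equal groups, n per group = 2·((z_{α/2} + z_β)·σ/δ)².
z_{α/2} = 1.960; z_β = 1.282 (power 90%).
n = 2 × (3.242 × 62.1 / 48.7)² = 2 × 17.09 = 34.18
Round up: n = 35 per group.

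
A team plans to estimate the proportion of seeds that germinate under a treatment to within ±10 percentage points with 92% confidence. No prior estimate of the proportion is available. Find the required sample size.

For a proportion with margin E = 0.1 at 92% confidence, z = 1.751.
With no prior estimate, use p = 0.5, which maximizes p(1−p) at 0.25.
n = 0.25 × (z/E)² = 0.25 × (1.751/0.1)² = 76.65
Round up: n = 77.

n = 77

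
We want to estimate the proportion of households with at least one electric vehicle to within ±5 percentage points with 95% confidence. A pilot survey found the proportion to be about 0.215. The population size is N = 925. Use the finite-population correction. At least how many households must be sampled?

For a proportion with margin E = 0.05 at 95% confidence, z = 1.960.
n = p̂(1−p̂)(z/E)² = 0.215 × 0.785 × (1.960/0.05)² = 259.35 — call this n₀.
Finite-population correction with N = 925: n = n₀ / (1 + (n₀−1)/N) = 259.35 / 1.279 = 202.78
Round up: n = 203.

n = 203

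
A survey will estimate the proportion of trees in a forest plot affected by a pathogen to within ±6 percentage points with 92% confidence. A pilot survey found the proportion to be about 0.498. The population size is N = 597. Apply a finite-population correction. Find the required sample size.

n = 158

For a proportion with margin E = 0.06 at 92% confidence, z = 1.751.
n = p̂(1−p̂)(z/E)² = 0.498 × 0.502 × (1.751/0.06)² = 212.91 — call this n₀.
Finite-population correction with N = 597: n = n₀ / (1 + (n₀−1)/N) = 212.91 / 1.355 = 157.13
Round up: n = 158.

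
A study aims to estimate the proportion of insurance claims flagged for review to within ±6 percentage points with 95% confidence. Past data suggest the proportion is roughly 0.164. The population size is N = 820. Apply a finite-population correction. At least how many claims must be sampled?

For a proportion with margin E = 0.06 at 95% confidence, z = 1.960.
n = p̂(1−p̂)(z/E)² = 0.164 × 0.836 × (1.960/0.06)² = 146.31 — call this n₀.
Finite-population correction with N = 820: n = n₀ / (1 + (n₀−1)/N) = 146.31 / 1.177 = 124.31
Round up: n = 125.

n = 125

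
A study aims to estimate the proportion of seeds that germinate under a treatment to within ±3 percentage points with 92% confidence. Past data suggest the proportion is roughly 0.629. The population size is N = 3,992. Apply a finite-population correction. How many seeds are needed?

For a proportion with margin E = 0.03 at 92% confidence, z = 1.751.
n = p̂(1−p̂)(z/E)² = 0.629 × 0.371 × (1.751/0.03)² = 794.98 — call this n₀.
Finite-population correction with N = 3,992: n = n₀ / (1 + (n₀−1)/N) = 794.98 / 1.199 = 663.04
Round up: n = 664.

664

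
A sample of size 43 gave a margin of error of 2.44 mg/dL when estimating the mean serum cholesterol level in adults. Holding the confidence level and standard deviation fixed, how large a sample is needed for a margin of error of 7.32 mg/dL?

Margin of error scales as 1/√n, so n₂ = n₁·(E₁/E₂)².
n₂ = 43 × (2.44/7.32)² = 43 × 0.1111 = 4.78
Round up: n₂ = 5.

5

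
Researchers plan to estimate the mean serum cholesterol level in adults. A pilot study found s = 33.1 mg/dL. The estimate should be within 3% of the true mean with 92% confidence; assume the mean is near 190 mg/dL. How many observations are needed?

For a mean, the margin of error is E = z·σ/√n, so n = (zσ/E)².
At 92% confidence, z = 1.751.
E = 3% of 190 = 5.7 mg/dL.
n = (1.751 × 33.1 / 5.7)² = 103.39
Round up: n = 104.

n = 104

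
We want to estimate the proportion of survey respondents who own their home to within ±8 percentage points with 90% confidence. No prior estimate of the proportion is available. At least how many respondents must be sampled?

For a proportion with margin E = 0.08 at 90% confidence, z = 1.645.
With no prior estimate, use p = 0.5, which maximizes p(1−p) at 0.25.
n = 0.25 × (z/E)² = 0.25 × (1.645/0.08)² = 105.70
Round up: n = 106.

106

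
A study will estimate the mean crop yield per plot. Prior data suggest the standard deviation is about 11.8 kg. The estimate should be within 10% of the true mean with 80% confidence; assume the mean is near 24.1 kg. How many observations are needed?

For a mean, the margin of error is E = z·σ/√n, so n = (zσ/E)².
At 80% confidence, z = 1.282.
E = 10% of 24.1 = 2.41 kg.
n = (1.282 × 11.8 / 2.41)² = 39.40
Round up: n = 40.

40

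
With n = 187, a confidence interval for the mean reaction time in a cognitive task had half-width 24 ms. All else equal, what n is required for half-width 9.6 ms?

Margin of error scales as 1/√n, so n₂ = n₁·(E₁/E₂)².
n₂ = 187 × (24/9.6)² = 187 × 6.25 = 1168.75
Round up: n₂ = 1169.

1169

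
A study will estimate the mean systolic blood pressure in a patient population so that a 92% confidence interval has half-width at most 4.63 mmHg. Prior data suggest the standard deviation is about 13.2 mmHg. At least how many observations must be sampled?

For a mean, the margin of error is E = z·σ/√n, so n = (zσ/E)².
At 92% confidence, z = 1.751.
n = (1.751 × 13.2 / 4.63)² = 24.92
Round up: n = 25.

25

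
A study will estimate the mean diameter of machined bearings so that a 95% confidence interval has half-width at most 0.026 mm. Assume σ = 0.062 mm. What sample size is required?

For a mean, the margin of error is E = z·σ/√n, so n = (zσ/E)².
At 95% confidence, z = 1.960.
n = (1.960 × 0.062 / 0.026)² = 21.84
Round up: n = 22.

22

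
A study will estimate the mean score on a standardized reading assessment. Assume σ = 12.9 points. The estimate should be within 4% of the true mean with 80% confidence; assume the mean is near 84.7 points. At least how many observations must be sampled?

For a mean, the margin of error is E = z·σ/√n, so n = (zσ/E)².
At 80% confidence, z = 1.282.
E = 4% of 84.7 = 3.388 points.
n = (1.282 × 12.9 / 3.388)² = 23.83
Round up: n = 24.

n = 24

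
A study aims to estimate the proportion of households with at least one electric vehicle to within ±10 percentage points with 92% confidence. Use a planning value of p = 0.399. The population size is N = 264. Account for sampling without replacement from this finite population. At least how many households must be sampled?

58

For a proportion with margin E = 0.1 at 92% confidence, z = 1.751.
n = p̂(1−p̂)(z/E)² = 0.399 × 0.601 × (1.751/0.1)² = 73.52 — call this n₀.
Finite-population correction with N = 264: n = n₀ / (1 + (n₀−1)/N) = 73.52 / 1.275 = 57.66
Round up: n = 58.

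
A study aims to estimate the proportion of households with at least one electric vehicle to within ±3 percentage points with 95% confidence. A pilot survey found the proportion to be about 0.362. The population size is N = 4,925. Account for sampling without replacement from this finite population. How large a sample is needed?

For a proportion with margin E = 0.03 at 95% confidence, z = 1.960.
n = p̂(1−p̂)(z/E)² = 0.362 × 0.638 × (1.960/0.03)² = 985.82 — call this n₀.
Finite-population correction with N = 4,925: n = n₀ / (1 + (n₀−1)/N) = 985.82 / 1.2 = 821.52
Round up: n = 822.

n = 822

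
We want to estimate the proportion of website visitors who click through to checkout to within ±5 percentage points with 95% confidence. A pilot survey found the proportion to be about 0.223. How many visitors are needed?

267

For a proportion with margin E = 0.05 at 95% confidence, z = 1.960.
n = p̂(1−p̂)(z/E)² = 0.223 × 0.777 × (1.960/0.05)² = 266.26
Round up: n = 267.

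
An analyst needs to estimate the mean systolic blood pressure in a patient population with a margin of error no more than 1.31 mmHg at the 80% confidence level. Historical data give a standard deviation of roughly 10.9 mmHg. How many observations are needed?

n = 114

For a mean, the margin of error is E = z·σ/√n, so n = (zσ/E)².
At 80% confidence, z = 1.282.
n = (1.282 × 10.9 / 1.31)² = 113.79
Round up: n = 114.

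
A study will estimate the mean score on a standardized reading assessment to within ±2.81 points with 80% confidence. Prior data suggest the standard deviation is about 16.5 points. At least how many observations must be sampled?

For a mean, the margin of error is E = z·σ/√n, so n = (zσ/E)².
At 80% confidence, z = 1.282.
n = (1.282 × 16.5 / 2.81)² = 56.67
Round up: n = 57.

57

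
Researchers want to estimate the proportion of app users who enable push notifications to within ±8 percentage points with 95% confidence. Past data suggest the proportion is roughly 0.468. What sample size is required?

For a proportion with margin E = 0.08 at 95% confidence, z = 1.960.
n = p̂(1−p̂)(z/E)² = 0.468 × 0.532 × (1.960/0.08)² = 149.45
Round up: n = 150.

n = 150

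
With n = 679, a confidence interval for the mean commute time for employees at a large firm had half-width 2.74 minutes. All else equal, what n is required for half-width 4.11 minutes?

Margin of error scales as 1/√n, so n₂ = n₁·(E₁/E₂)².
n₂ = 679 × (2.74/4.11)² = 679 × 0.4444 = 301.75
Round up: n₂ = 302.

n = 302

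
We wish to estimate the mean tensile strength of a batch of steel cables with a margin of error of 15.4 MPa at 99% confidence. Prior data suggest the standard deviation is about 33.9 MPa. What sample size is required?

33

For a mean, the margin of error is E = z·σ/√n, so n = (zσ/E)².
At 99% confidence, z = 2.576.
n = (2.576 × 33.9 / 15.4)² = 32.16
Round up: n = 33.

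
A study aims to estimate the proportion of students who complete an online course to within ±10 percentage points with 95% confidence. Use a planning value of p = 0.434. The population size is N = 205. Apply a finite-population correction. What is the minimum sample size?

65

For a proportion with margin E = 0.1 at 95% confidence, z = 1.960.
n = p̂(1−p̂)(z/E)² = 0.434 × 0.566 × (1.960/0.1)² = 94.37 — call this n₀.
Finite-population correction with N = 205: n = n₀ / (1 + (n₀−1)/N) = 94.37 / 1.455 = 64.86
Round up: n = 65.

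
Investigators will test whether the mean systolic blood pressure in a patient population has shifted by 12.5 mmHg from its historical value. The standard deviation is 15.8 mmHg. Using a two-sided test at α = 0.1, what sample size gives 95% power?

18

For a one-sample z-test, n = ((z_{α/2} + z_β)·σ/δ)².
z_{α/2} = 1.645 (two-sided α = 0.1); z_β = 1.645 (power 95% → β = 0.05).
n = (3.290 × 15.8 / 12.5)² = 17.29
Round up: n = 18.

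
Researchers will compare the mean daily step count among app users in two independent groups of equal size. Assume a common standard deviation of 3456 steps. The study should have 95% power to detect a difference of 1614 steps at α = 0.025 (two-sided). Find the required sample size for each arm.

For two equal groups, n per group = 2·((z_{α/2} + z_β)·σ/δ)².
z_{α/2} = 2.241; z_β = 1.645 (power 95%).
n = 2 × (3.886 × 3456 / 1614)² = 2 × 69.24 = 138.48
Round up: n = 139 per group.

139 per group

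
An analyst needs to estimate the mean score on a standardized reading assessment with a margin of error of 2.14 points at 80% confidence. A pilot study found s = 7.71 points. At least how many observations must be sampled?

For a mean, the margin of error is E = z·σ/√n, so n = (zσ/E)².
At 80% confidence, z = 1.282.
n = (1.282 × 7.71 / 2.14)² = 21.33
Round up: n = 22.

22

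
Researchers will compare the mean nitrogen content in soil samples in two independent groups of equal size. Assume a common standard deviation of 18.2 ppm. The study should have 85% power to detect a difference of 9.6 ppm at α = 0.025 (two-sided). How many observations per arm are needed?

78 per group

For two equal groups, n per group = 2·((z_{α/2} + z_β)·σ/δ)².
z_{α/2} = 2.241; z_β = 1.036 (power 85%).
n = 2 × (3.277 × 18.2 / 9.6)² = 2 × 38.60 = 77.20
Round up: n = 78 per group.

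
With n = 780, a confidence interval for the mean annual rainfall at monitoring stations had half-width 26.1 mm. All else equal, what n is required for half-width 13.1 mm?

n = 3097

Margin of error scales as 1/√n, so n₂ = n₁·(E₁/E₂)².
n₂ = 780 × (26.1/13.1)² = 780 × 3.97 = 3096.60
Round up: n₂ = 3097.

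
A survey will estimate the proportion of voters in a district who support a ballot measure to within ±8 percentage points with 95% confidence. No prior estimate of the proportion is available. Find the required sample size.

For a proportion with margin E = 0.08 at 95% confidence, z = 1.960.
With no prior estimate, use p = 0.5, which maximizes p(1−p) at 0.25.
n = 0.25 × (z/E)² = 0.25 × (1.960/0.08)² = 150.06
Round up: n = 151.

151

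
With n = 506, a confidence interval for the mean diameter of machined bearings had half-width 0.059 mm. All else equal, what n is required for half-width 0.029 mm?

Margin of error scales as 1/√n, so n₂ = n₁·(E₁/E₂)².
n₂ = 506 × (0.059/0.029)² = 506 × 4.139 = 2094.33
Round up: n₂ = 2095.

2095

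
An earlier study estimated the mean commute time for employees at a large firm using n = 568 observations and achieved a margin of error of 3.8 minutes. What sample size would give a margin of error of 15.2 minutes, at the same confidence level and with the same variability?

n = 36

Margin of error scales as 1/√n, so n₂ = n₁·(E₁/E₂)².
n₂ = 568 × (3.8/15.2)² = 568 × 0.0625 = 35.50
Round up: n₂ = 36.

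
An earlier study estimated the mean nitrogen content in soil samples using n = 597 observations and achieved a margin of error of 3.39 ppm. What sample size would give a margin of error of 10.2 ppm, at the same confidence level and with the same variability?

Margin of error scales as 1/√n, so n₂ = n₁·(E₁/E₂)².
n₂ = 597 × (3.39/10.2)² = 597 × 0.1105 = 65.97
Round up: n₂ = 66.

66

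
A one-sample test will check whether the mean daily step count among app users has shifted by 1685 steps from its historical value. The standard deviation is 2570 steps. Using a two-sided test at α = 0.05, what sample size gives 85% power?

For a one-sample z-test, n = ((z_{α/2} + z_β)·σ/δ)².
z_{α/2} = 1.960 (two-sided α = 0.05); z_β = 1.036 (power 85% → β = 0.15).
n = (2.996 × 2570 / 1685)² = 20.88
Round up: n = 21.

21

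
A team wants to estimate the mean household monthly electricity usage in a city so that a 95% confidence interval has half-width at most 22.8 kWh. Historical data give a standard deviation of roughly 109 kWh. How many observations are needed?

For a mean, the margin of error is E = z·σ/√n, so n = (zσ/E)².
At 95% confidence, z = 1.960.
n = (1.960 × 109 / 22.8)² = 87.80
Round up: n = 88.

88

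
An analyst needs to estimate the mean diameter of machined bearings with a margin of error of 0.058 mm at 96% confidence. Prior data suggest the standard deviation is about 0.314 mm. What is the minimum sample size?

For a mean, the margin of error is E = z·σ/√n, so n = (zσ/E)².
At 96% confidence, z = 2.054.
n = (2.054 × 0.314 / 0.058)² = 123.65
Round up: n = 124.

n = 124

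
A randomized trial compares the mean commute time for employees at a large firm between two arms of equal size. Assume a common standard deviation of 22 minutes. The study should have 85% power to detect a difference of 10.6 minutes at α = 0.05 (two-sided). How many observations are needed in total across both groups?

156 total

For two equal groups, n per group = 2·((z_{α/2} + z_β)·σ/δ)².
z_{α/2} = 1.960; z_β = 1.036 (power 85%).
n = 2 × (2.996 × 22 / 10.6)² = 2 × 38.66 = 77.32
Round up: n = 78 per group.
Total across both groups: 2 × 78 = 156.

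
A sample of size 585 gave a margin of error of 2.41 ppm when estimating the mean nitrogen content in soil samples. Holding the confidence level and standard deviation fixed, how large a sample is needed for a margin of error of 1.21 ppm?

2321

Margin of error scales as 1/√n, so n₂ = n₁·(E₁/E₂)².
n₂ = 585 × (2.41/1.21)² = 585 × 3.967 = 2320.70
Round up: n₂ = 2321.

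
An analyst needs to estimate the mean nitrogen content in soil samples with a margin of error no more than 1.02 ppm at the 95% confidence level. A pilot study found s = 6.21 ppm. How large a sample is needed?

For a mean, the margin of error is E = z·σ/√n, so n = (zσ/E)².
At 95% confidence, z = 1.960.
n = (1.960 × 6.21 / 1.02)² = 142.40
Round up: n = 143.

n = 143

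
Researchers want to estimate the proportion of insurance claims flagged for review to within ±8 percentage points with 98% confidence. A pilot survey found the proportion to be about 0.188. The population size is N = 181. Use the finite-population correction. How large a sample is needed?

n = 76

For a proportion with margin E = 0.08 at 98% confidence, z = 2.326.
n = p̂(1−p̂)(z/E)² = 0.188 × 0.812 × (2.326/0.08)² = 129.05 — call this n₀.
Finite-population correction with N = 181: n = n₀ / (1 + (n₀−1)/N) = 129.05 / 1.707 = 75.60
Round up: n = 76.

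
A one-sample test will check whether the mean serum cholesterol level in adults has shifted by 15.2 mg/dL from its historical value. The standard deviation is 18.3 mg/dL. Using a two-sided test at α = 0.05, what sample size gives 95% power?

19

For a one-sample z-test, n = ((z_{α/2} + z_β)·σ/δ)².
z_{α/2} = 1.960 (two-sided α = 0.05); z_β = 1.645 (power 95% → β = 0.05).
n = (3.605 × 18.3 / 15.2)² = 18.84
Round up: n = 19.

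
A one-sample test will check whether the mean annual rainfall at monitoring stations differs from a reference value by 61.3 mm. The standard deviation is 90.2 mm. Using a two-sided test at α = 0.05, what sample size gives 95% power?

For a one-sample z-test, n = ((z_{α/2} + z_β)·σ/δ)².
z_{α/2} = 1.960 (two-sided α = 0.05); z_β = 1.645 (power 95% → β = 0.05).
n = (3.605 × 90.2 / 61.3)² = 28.14
Round up: n = 29.

29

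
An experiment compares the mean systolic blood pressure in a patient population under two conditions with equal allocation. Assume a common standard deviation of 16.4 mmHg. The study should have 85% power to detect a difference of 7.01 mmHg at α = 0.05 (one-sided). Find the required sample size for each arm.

79 per group

For two equal groups, n per group = 2·((z_α + z_β)·σ/δ)².
z_α = 1.645; z_β = 1.036 (power 85%).
n = 2 × (2.681 × 16.4 / 7.01)² = 2 × 39.34 = 78.68
Round up: n = 79 per group.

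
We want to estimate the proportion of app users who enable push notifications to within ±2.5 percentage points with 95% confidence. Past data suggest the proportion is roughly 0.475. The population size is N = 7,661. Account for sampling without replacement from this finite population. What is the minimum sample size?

n = 1278

For a proportion with margin E = 0.025 at 95% confidence, z = 1.960.
n = p̂(1−p̂)(z/E)² = 0.475 × 0.525 × (1.960/0.025)² = 1532.80 — call this n₀.
Finite-population correction with N = 7,661: n = n₀ / (1 + (n₀−1)/N) = 1532.80 / 1.2 = 1277.33
Round up: n = 1278.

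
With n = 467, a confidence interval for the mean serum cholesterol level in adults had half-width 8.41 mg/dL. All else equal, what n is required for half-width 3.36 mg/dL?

n = 2926

Margin of error scales as 1/√n, so n₂ = n₁·(E₁/E₂)².
n₂ = 467 × (8.41/3.36)² = 467 × 6.265 = 2925.75
Round up: n₂ = 2926.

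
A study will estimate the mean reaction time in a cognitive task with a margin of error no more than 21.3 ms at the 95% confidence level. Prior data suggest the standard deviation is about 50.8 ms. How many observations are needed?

For a mean, the margin of error is E = z·σ/√n, so n = (zσ/E)².
At 95% confidence, z = 1.960.
n = (1.960 × 50.8 / 21.3)² = 21.85
Round up: n = 22.

22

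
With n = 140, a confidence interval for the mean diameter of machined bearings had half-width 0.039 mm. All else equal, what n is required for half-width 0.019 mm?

Margin of error scales as 1/√n, so n₂ = n₁·(E₁/E₂)².
n₂ = 140 × (0.039/0.019)² = 140 × 4.213 = 589.82
Round up: n₂ = 590.

590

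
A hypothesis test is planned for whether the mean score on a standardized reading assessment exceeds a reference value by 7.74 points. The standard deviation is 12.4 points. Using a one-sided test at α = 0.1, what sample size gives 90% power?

17

For a one-sample z-test, n = ((z_α + z_β)·σ/δ)².
z_α = 1.282 (one-sided α = 0.1); z_β = 1.282 (power 90% → β = 0.1).
n = (2.564 × 12.4 / 7.74)² = 16.87
Round up: n = 17.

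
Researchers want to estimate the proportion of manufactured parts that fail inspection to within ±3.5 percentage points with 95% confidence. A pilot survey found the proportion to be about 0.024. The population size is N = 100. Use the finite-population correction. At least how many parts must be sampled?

For a proportion with margin E = 0.035 at 95% confidence, z = 1.960.
n = p̂(1−p̂)(z/E)² = 0.024 × 0.976 × (1.960/0.035)² = 73.46 — call this n₀.
Finite-population correction with N = 100: n = n₀ / (1 + (n₀−1)/N) = 73.46 / 1.725 = 42.59
Round up: n = 43.

43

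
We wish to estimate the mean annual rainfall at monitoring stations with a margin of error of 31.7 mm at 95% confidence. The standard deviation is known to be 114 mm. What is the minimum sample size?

50

For a mean, the margin of error is E = z·σ/√n, so n = (zσ/E)².
At 95% confidence, z = 1.960.
n = (1.960 × 114 / 31.7)² = 49.68
Round up: n = 50.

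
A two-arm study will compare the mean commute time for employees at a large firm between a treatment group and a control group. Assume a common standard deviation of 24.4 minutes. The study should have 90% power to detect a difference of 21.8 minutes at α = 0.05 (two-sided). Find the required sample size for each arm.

For two equal groups, n per group = 2·((z_{α/2} + z_β)·σ/δ)².
z_{α/2} = 1.960; z_β = 1.282 (power 90%).
n = 2 × (3.242 × 24.4 / 21.8)² = 2 × 13.17 = 26.34
Round up: n = 27 per group.

27 per group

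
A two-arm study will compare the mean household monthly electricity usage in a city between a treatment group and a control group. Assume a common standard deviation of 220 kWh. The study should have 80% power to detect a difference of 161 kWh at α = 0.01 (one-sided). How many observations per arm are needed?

38 per group

For two equal groups, n per group = 2·((z_α + z_β)·σ/δ)².
z_α = 2.326; z_β = 0.842 (power 80%).
n = 2 × (3.168 × 220 / 161)² = 2 × 18.74 = 37.48
Round up: n = 38 per group.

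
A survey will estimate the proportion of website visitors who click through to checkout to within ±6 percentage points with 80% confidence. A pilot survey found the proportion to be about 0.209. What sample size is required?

n = 76

For a proportion with margin E = 0.06 at 80% confidence, z = 1.282.
n = p̂(1−p̂)(z/E)² = 0.209 × 0.791 × (1.282/0.06)² = 75.47
Round up: n = 76.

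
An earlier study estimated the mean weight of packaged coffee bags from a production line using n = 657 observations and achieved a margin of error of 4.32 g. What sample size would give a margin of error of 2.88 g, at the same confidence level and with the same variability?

1479

Margin of error scales as 1/√n, so n₂ = n₁·(E₁/E₂)².
n₂ = 657 × (4.32/2.88)² = 657 × 2.25 = 1478.25
Round up: n₂ = 1479.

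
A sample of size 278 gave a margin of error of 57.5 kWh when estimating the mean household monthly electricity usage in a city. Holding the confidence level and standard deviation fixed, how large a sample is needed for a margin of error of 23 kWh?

1738

Margin of error scales as 1/√n, so n₂ = n₁·(E₁/E₂)².
n₂ = 278 × (57.5/23)² = 278 × 6.25 = 1737.50
Round up: n₂ = 1738.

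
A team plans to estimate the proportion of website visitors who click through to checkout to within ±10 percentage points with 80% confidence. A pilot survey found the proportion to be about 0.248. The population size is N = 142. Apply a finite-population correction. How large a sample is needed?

n = 26

For a proportion with margin E = 0.1 at 80% confidence, z = 1.282.
n = p̂(1−p̂)(z/E)² = 0.248 × 0.752 × (1.282/0.1)² = 30.65 — call this n₀.
Finite-population correction with N = 142: n = n₀ / (1 + (n₀−1)/N) = 30.65 / 1.209 = 25.35
Round up: n = 26.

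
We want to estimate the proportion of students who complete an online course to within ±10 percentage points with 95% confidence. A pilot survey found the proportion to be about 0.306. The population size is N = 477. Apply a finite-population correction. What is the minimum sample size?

70

For a proportion with margin E = 0.1 at 95% confidence, z = 1.960.
n = p̂(1−p̂)(z/E)² = 0.306 × 0.694 × (1.960/0.1)² = 81.58 — call this n₀.
Finite-population correction with N = 477: n = n₀ / (1 + (n₀−1)/N) = 81.58 / 1.169 = 69.79
Round up: n = 70.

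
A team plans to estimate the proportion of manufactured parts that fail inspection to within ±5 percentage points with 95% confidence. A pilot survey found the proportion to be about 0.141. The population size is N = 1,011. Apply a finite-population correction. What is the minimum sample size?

n = 158

For a proportion with margin E = 0.05 at 95% confidence, z = 1.960.
n = p̂(1−p̂)(z/E)² = 0.141 × 0.859 × (1.960/0.05)² = 186.12 — call this n₀.
Finite-population correction with N = 1,011: n = n₀ / (1 + (n₀−1)/N) = 186.12 / 1.183 = 157.33
Round up: n = 158.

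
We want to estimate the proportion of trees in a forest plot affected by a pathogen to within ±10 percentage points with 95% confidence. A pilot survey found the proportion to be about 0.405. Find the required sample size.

n = 93

For a proportion with margin E = 0.1 at 95% confidence, z = 1.960.
n = p̂(1−p̂)(z/E)² = 0.405 × 0.595 × (1.960/0.1)² = 92.57
Round up: n = 93.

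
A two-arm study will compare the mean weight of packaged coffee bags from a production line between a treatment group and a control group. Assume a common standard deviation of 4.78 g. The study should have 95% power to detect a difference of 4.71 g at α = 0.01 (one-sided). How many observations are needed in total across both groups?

66 total

For two equal groups, n per group = 2·((z_α + z_β)·σ/δ)².
z_α = 2.326; z_β = 1.645 (power 95%).
n = 2 × (3.971 × 4.78 / 4.71)² = 2 × 16.24 = 32.48
Round up: n = 33 per group.
Total across both groups: 2 × 33 = 66.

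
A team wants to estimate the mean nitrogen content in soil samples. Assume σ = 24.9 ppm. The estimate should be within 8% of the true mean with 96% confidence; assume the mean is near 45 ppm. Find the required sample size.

For a mean, the margin of error is E = z·σ/√n, so n = (zσ/E)².
At 96% confidence, z = 2.054.
E = 8% of 45 = 3.6 ppm.
n = (2.054 × 24.9 / 3.6)² = 201.83
Round up: n = 202.

202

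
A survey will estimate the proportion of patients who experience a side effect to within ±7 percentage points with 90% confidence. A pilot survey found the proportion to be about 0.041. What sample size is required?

For a proportion with margin E = 0.07 at 90% confidence, z = 1.645.
n = p̂(1−p̂)(z/E)² = 0.041 × 0.959 × (1.645/0.07)² = 21.71
Round up: n = 22.

22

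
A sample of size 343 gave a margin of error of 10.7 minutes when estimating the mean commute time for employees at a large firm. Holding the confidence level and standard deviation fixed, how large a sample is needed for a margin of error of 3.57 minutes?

Margin of error scales as 1/√n, so n₂ = n₁·(E₁/E₂)².
n₂ = 343 × (10.7/3.57)² = 343 × 8.983 = 3081.17
Round up: n₂ = 3082.

3082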